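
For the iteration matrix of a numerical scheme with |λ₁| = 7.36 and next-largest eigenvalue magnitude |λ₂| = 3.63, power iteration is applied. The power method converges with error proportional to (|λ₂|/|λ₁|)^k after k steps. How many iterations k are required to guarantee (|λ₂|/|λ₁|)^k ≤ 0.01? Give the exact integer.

|λ₂/λ₁| = 3.63/7.36 = 0.49321
Need k ≥ ln(0.01) / ln(0.49321) = -4.6052 / -0.7068 ≈ 6.515
Smallest integer k satisfying the bound: 7

7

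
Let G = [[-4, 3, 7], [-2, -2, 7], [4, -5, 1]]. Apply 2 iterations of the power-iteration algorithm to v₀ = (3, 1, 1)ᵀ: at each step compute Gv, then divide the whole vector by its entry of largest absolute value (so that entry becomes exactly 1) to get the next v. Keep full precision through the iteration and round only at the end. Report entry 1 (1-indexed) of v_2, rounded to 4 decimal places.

Gv0 = (-2.00000, -1.00000, 8.00000); divide by 8.00000 → v1 = (-0.25000, -0.12500, 1.00000)
Gv1 = (7.62500, 7.75000, 0.62500); divide by 7.75000 → v2 = (0.98387, 1.00000, 0.08065)
Requested entry of v2: 61/62 = 0.9839

0.9839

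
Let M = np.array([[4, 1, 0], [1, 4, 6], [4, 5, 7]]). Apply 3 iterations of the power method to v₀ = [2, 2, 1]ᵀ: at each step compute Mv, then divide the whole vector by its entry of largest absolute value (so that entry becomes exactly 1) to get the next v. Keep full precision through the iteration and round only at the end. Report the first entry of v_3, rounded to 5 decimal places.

0.13142

Mv0 = (10.000000, 16.000000, 25.000000); divide by 25.000000 → v1 = (0.400000, 0.640000, 1.000000)
Mv1 = (2.240000, 8.960000, 11.800000); divide by 11.800000 → v2 = (0.189831, 0.759322, 1.000000)
Mv2 = (1.518644, 9.227119, 11.555932); divide by 11.555932 → v3 = (0.131417, 0.798475, 1.000000)
Requested entry of v3: 448/3409 = 0.13142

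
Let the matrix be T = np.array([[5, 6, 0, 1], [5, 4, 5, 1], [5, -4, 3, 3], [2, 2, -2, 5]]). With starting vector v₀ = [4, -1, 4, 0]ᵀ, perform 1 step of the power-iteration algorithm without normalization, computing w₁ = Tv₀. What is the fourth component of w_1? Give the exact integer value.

w1 = Tv₀ = (5·4 + 6·(-1) + 0·4 + 1·0; 5·4 + 4·(-1) + 5·4 + 1·0; 5·4 + (-4)·(-1) + 3·4 + 3·0; 2·4 + 2·(-1) + (-2)·4 + 5·0) = (14, 36, 36, -2)
The requested component of w1 is -2.

-2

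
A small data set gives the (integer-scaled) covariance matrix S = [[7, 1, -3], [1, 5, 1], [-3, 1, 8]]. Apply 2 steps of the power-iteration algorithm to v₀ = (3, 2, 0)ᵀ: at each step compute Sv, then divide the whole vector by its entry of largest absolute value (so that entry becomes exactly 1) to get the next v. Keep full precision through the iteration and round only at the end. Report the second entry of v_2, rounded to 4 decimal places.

Sv0 = (23.00000, 13.00000, -7.00000); divide by 23.00000 → v1 = (1.00000, 0.56522, -0.30435)
Sv1 = (8.47826, 3.52174, -4.86957); divide by 8.47826 → v2 = (1.00000, 0.41538, -0.57436)
Requested entry of v2: 81/195 = 0.4154

0.4154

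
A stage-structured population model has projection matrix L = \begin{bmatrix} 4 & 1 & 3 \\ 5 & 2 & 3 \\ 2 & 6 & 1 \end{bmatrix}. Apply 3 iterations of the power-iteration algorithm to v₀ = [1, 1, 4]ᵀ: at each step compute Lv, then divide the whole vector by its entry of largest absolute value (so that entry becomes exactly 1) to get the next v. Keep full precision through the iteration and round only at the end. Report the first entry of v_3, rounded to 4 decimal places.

Lv0 = (17.00000, 19.00000, 12.00000); divide by 19.00000 → v1 = (0.89474, 1.00000, 0.63158)
Lv1 = (6.47368, 8.36842, 8.42105); divide by 8.42105 → v2 = (0.76875, 0.99375, 1.00000)
Lv2 = (7.06875, 8.83125, 8.50000); divide by 8.83125 → v3 = (0.80042, 1.00000, 0.96249)
Requested entry of v3: 1131/1413 = 0.8004

0.8004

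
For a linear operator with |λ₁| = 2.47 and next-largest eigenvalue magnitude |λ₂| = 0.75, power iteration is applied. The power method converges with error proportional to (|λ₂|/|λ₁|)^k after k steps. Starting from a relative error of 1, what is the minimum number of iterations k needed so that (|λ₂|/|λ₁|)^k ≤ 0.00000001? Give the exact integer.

16

|λ₂/λ₁| = 0.75/2.47 = 0.30364
Need k ≥ ln(0.00000001) / ln(0.30364) = -18.4207 / -1.1919 ≈ 15.455
Smallest integer k satisfying the bound: 16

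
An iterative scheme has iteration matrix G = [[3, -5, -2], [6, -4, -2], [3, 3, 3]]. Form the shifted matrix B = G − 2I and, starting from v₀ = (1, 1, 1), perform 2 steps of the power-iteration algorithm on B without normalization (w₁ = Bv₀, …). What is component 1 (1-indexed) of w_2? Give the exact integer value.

B = G − 2I has rows (1, -5, -2); (6, -6, -2); (3, 3, 1)
w1 = Bv₀ = (-6, -2, 7)
w2 = Bw1 = (-10, -38, -17)
Requested component of w2: -10

-10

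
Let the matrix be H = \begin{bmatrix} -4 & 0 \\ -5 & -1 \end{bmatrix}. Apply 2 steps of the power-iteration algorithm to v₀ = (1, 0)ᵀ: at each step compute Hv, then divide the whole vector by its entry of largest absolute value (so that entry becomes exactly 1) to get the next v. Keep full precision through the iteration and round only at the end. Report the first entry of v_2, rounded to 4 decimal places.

Hv0 = (-4.00000, -5.00000); divide by -5.00000 → v1 = (0.80000, 1.00000)
Hv1 = (-3.20000, -5.00000); divide by -5.00000 → v2 = (0.64000, 1.00000)
Requested entry of v2: 16/25 = 0.6400

0.6400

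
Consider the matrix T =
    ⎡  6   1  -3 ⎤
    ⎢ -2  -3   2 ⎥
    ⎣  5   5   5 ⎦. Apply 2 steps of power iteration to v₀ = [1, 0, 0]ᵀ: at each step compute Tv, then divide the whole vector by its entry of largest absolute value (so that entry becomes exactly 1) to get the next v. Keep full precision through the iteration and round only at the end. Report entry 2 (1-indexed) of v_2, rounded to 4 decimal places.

0.0889

Tv0 = (6.00000, -2.00000, 5.00000); divide by 6.00000 → v1 = (1.00000, -0.33333, 0.83333)
Tv1 = (3.16667, 0.66667, 7.50000); divide by 7.50000 → v2 = (0.42222, 0.08889, 1.00000)
Requested entry of v2: 4/45 = 0.0889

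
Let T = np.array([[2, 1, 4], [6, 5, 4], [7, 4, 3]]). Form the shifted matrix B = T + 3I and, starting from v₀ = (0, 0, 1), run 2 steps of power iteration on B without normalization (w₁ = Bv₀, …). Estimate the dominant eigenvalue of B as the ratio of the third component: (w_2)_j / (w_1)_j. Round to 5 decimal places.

μ ≈ 13.33333

B = T + 3I has rows (5, 1, 4); (6, 8, 4); (7, 4, 6)
w1 = Bv₀ = (5·0 + 1·0 + 4·1; 6·0 + 8·0 + 4·1; 7·0 + 4·0 + 6·1) = (4, 4, 6)
w2 = Bw1 = (5·4 + 1·4 + 4·6; 6·4 + 8·4 + 4·6; 7·4 + 4·4 + 6·6) = (48, 80, 80)
Ratio: 80/6 = 13.33333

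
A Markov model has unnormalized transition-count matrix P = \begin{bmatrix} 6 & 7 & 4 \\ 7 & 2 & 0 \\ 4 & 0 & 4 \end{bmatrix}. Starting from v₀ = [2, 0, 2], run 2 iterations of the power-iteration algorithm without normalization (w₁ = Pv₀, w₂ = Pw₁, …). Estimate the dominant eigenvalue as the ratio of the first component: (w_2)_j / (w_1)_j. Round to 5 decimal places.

14.10000

w1 = Pv₀ = (20, 14, 16)
w2 = Pw1 = (282, 168, 144)
Ratio at component: 282 / 20 = 14.10000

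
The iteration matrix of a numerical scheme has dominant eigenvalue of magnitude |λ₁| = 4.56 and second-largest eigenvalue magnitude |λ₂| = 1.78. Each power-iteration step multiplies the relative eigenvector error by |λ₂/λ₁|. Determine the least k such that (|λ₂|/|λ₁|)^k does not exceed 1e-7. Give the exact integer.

|λ₂/λ₁| = 1.78/4.56 = 0.39035
Need k ≥ ln(1e-7) / ln(0.39035) = -16.1181 / -0.9407 ≈ 17.134
Smallest integer k satisfying the bound: 18

18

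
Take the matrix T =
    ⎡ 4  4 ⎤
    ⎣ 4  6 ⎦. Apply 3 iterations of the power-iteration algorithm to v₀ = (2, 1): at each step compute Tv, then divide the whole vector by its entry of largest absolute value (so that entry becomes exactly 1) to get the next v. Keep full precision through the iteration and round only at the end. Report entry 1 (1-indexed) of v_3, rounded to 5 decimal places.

0.78146

Tv0 = (12.000000, 14.000000); divide by 14.000000 → v1 = (0.857143, 1.000000)
Tv1 = (7.428571, 9.428571); divide by 9.428571 → v2 = (0.787879, 1.000000)
Tv2 = (7.151515, 9.151515); divide by 9.151515 → v3 = (0.781457, 1.000000)
Requested entry of v3: 944/1208 = 0.78146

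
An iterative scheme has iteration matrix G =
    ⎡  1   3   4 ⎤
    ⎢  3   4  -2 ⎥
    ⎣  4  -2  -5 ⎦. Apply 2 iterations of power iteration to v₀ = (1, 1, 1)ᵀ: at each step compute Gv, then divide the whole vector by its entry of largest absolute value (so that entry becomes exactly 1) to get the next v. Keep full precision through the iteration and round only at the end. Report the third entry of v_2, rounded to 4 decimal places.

Gv0 = (8.00000, 5.00000, -3.00000); divide by 8.00000 → v1 = (1.00000, 0.62500, -0.37500)
Gv1 = (1.37500, 6.25000, 4.62500); divide by 6.25000 → v2 = (0.22000, 1.00000, 0.74000)
Requested entry of v2: 37/50 = 0.7400

0.7400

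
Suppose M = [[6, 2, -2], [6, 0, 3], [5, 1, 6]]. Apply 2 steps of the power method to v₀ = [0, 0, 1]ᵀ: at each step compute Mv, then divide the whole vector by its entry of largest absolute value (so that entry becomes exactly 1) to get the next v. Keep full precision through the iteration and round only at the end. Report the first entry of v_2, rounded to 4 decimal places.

Mv0 = (-2.00000, 3.00000, 6.00000); divide by 6.00000 → v1 = (-0.33333, 0.50000, 1.00000)
Mv1 = (-3.00000, 1.00000, 4.83333); divide by 4.83333 → v2 = (-0.62069, 0.20690, 1.00000)
Requested entry of v2: -18/29 = -0.6207

-0.6207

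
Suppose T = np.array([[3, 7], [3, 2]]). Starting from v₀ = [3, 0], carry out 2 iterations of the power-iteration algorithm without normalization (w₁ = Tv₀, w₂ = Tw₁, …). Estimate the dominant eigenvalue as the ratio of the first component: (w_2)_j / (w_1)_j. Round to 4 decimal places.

w1 = Tv₀ = (3·3 + 7·0; 3·3 + 2·0) = (9, 9)
w2 = Tw1 = (3·9 + 7·9; 3·9 + 2·9) = (90, 45)
Ratio at component: 90 / 9 = 10.0000

λ ≈ 10.0000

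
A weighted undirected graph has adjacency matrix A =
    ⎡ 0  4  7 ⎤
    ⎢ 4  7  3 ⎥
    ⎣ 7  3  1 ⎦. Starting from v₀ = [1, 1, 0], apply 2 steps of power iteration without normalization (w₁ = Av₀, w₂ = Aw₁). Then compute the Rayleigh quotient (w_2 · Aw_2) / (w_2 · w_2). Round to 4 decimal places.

w1 = Av₀ = (0·1 + 4·1 + 7·0; 4·1 + 7·1 + 3·0; 7·1 + 3·1 + 1·0) = (4, 11, 10)
w2 = Aw1 = (0·4 + 4·11 + 7·10; 4·4 + 7·11 + 3·10; 7·4 + 3·11 + 1·10) = (114, 123, 71)
Aw2 = (989, 1530, 1238)
w2·Aw2 = 114·989 + 123·1530 + 71·1238 = 388834; w2·w2 = 114·114 + 123·123 + 71·71 = 33166
λ ≈ 388834/33166 = 11.7239

11.7239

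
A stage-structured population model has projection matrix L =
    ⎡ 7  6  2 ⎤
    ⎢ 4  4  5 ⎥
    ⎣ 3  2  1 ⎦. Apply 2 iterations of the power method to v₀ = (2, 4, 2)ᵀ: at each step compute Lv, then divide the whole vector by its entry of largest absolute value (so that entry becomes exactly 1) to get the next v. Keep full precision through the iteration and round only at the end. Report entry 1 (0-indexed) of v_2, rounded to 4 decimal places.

0.7245

Lv0 = (42.00000, 34.00000, 16.00000); divide by 42.00000 → v1 = (1.00000, 0.80952, 0.38095)
Lv1 = (12.61905, 9.14286, 5.00000); divide by 12.61905 → v2 = (1.00000, 0.72453, 0.39623)
Requested entry of v2: 384/530 = 0.7245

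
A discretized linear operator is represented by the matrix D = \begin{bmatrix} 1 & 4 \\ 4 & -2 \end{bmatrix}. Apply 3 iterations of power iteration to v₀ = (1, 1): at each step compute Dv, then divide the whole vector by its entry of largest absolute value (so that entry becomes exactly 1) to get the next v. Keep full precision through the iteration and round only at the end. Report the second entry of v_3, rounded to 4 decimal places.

Dv0 = (5.00000, 2.00000); divide by 5.00000 → v1 = (1.00000, 0.40000)
Dv1 = (2.60000, 3.20000); divide by 3.20000 → v2 = (0.81250, 1.00000)
Dv2 = (4.81250, 1.25000); divide by 4.81250 → v3 = (1.00000, 0.25974)
Requested entry of v3: 20/77 = 0.2597

0.2597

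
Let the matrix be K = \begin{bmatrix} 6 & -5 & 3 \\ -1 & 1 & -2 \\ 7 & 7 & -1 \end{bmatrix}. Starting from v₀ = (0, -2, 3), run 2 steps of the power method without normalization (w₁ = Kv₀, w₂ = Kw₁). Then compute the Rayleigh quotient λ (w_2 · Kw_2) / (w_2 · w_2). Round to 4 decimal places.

w1 = Kv₀ = (6·0 + (-5)·(-2) + 3·3; (-1)·0 + 1·(-2) + (-2)·3; 7·0 + 7·(-2) + (-1)·3) = (19, -8, -17)
w2 = Kw1 = (6·19 + (-5)·(-8) + 3·(-17); (-1)·19 + 1·(-8) + (-2)·(-17); 7·19 + 7·(-8) + (-1)·(-17)) = (103, 7, 94)
Kw2 = (865, -284, 676)
w2·Kw2 = 103·865 + 7·(-284) + 94·676 = 150651; w2·w2 = 103·103 + 7·7 + 94·94 = 19494
λ ≈ 150651/19494 = 7.7281

λ ≈ 7.7281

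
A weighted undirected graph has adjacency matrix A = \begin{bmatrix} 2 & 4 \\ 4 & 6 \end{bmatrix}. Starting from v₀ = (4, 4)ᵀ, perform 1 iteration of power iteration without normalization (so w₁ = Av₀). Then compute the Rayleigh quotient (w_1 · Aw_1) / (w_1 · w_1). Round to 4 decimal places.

w1 = Av₀ = (2·4 + 4·4; 4·4 + 6·4) = (24, 40)
Aw1 = (208, 336)
w1·Aw1 = 24·208 + 40·336 = 18432; w1·w1 = 24·24 + 40·40 = 2176
λ ≈ 18432/2176 = 8.4706

λ ≈ 8.4706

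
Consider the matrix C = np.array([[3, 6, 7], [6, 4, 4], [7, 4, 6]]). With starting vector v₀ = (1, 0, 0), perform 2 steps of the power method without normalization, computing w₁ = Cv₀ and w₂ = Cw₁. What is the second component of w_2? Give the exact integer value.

w1 = Cv₀ = (3, 6, 7)
w2 = Cw1 = (94, 70, 87)
The requested component of w2 is 70.

70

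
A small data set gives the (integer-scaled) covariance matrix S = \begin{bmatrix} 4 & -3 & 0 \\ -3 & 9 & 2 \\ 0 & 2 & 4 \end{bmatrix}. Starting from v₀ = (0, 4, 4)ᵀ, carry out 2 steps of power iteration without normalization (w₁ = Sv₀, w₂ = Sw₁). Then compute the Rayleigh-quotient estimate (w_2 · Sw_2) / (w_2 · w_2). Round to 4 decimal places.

10.8216

w1 = Sv₀ = (4·0 + (-3)·4 + 0·4; (-3)·0 + 9·4 + 2·4; 0·0 + 2·4 + 4·4) = (-12, 44, 24)
w2 = Sw1 = (4·(-12) + (-3)·44 + 0·24; (-3)·(-12) + 9·44 + 2·24; 0·(-12) + 2·44 + 4·24) = (-180, 480, 184)
Sw2 = (-2160, 5228, 1696)
w2·Sw2 = (-180)·(-2160) + 480·5228 + 184·1696 = 3210304; w2·w2 = (-180)·(-180) + 480·480 + 184·184 = 296656
λ ≈ 3210304/296656 = 10.8216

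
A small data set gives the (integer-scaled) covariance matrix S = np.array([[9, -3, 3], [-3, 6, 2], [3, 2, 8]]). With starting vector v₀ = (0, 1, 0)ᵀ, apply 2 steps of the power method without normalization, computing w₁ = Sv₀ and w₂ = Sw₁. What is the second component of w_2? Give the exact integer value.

49

w1 = Sv₀ = (-3, 6, 2)
w2 = Sw1 = (-39, 49, 19)
The requested component of w2 is 49.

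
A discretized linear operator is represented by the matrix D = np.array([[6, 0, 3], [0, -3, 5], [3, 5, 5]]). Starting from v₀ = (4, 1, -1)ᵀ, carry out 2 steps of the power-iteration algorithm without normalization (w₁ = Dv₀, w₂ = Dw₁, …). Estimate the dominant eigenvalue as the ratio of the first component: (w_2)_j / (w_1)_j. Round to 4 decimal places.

w1 = Dv₀ = (6·4 + 0·1 + 3·(-1); 0·4 + (-3)·1 + 5·(-1); 3·4 + 5·1 + 5·(-1)) = (21, -8, 12)
w2 = Dw1 = (6·21 + 0·(-8) + 3·12; 0·21 + (-3)·(-8) + 5·12; 3·21 + 5·(-8) + 5·12) = (162, 84, 83)
Ratio at component: 162 / 21 = 7.7143

λ ≈ 7.7143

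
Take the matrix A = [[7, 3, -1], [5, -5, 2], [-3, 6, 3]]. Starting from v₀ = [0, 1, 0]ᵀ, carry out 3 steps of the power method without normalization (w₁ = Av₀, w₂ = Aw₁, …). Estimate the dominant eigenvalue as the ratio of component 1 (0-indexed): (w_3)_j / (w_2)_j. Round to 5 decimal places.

λ ≈ -5.80769

w1 = Av₀ = (7·0 + 3·1 + (-1)·0; 5·0 + (-5)·1 + 2·0; (-3)·0 + 6·1 + 3·0) = (3, -5, 6)
w2 = Aw1 = (7·3 + 3·(-5) + (-1)·6; 5·3 + (-5)·(-5) + 2·6; (-3)·3 + 6·(-5) + 3·6) = (0, 52, -21)
w3 = Aw2 = (177, -302, 249)
Ratio at component: -302 / 52 = -5.80769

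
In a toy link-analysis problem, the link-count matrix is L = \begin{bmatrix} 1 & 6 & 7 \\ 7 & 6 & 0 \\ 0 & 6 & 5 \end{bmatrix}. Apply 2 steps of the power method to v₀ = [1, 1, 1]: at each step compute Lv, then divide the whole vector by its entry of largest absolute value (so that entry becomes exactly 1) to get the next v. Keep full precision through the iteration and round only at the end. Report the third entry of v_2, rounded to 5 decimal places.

0.75568

Lv0 = (14.000000, 13.000000, 11.000000); divide by 14.000000 → v1 = (1.000000, 0.928571, 0.785714)
Lv1 = (12.071429, 12.571429, 9.500000); divide by 12.571429 → v2 = (0.960227, 1.000000, 0.755682)
Requested entry of v2: 133/176 = 0.75568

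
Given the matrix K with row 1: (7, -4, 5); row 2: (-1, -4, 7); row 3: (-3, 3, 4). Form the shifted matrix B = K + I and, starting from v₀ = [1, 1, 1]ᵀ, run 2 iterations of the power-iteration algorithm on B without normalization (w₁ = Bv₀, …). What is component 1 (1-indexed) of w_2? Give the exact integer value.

85

B = K + I has rows (8, -4, 5); (-1, -3, 7); (-3, 3, 5)
w1 = Bv₀ = (8·1 + (-4)·1 + 5·1; (-1)·1 + (-3)·1 + 7·1; (-3)·1 + 3·1 + 5·1) = (9, 3, 5)
w2 = Bw1 = (8·9 + (-4)·3 + 5·5; (-1)·9 + (-3)·3 + 7·5; (-3)·9 + 3·3 + 5·5) = (85, 17, 7)
Requested component of w2: 85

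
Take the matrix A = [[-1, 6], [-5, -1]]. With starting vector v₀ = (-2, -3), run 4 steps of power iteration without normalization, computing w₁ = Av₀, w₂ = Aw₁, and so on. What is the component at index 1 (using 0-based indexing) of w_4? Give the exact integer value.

-1003

w1 = Av₀ = ((-1)·(-2) + 6·(-3); (-5)·(-2) + (-1)·(-3)) = (-16, 13)
w2 = Aw1 = ((-1)·(-16) + 6·13; (-5)·(-16) + (-1)·13) = (94, 67)
w3 = Aw2 = (308, -537)
w4 = Aw3 = (-3530, -1003)
The requested component of w4 is -1003.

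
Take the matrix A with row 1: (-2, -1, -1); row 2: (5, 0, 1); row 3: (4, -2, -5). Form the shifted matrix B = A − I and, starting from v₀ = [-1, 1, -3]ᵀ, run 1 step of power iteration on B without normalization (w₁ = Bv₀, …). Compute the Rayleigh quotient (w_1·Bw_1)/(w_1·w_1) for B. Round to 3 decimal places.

B = A − I has rows (-3, -1, -1); (5, -1, 1); (4, -2, -6)
w1 = Bv₀ = ((-3)·(-1) + (-1)·1 + (-1)·(-3); 5·(-1) + (-1)·1 + 1·(-3); 4·(-1) + (-2)·1 + (-6)·(-3)) = (5, -9, 12)
Bw1 = (-18, 46, -34)
w1·Bw1 = -912; w1·w1 = 250; μ ≈ -912/250 = -3.648

-3.648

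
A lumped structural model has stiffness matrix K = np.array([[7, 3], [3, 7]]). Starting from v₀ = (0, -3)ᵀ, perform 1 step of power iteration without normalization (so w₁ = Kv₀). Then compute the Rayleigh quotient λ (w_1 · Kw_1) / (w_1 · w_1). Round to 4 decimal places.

w1 = Kv₀ = (7·0 + 3·(-3); 3·0 + 7·(-3)) = (-9, -21)
Kw1 = (-126, -174)
w1·Kw1 = (-9)·(-126) + (-21)·(-174) = 4788; w1·w1 = (-9)·(-9) + (-21)·(-21) = 522
λ ≈ 4788/522 = 9.1724

λ ≈ 9.1724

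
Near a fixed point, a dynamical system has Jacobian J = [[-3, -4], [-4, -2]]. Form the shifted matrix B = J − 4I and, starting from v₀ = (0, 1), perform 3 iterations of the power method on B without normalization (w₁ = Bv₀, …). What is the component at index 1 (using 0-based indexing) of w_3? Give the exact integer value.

B = J − 4I has rows (-7, -4); (-4, -6)
w1 = Bv₀ = ((-7)·0 + (-4)·1; (-4)·0 + (-6)·1) = (-4, -6)
w2 = Bw1 = ((-7)·(-4) + (-4)·(-6); (-4)·(-4) + (-6)·(-6)) = (52, 52)
w3 = Bw2 = (-572, -520)
Requested component of w3: -520

-520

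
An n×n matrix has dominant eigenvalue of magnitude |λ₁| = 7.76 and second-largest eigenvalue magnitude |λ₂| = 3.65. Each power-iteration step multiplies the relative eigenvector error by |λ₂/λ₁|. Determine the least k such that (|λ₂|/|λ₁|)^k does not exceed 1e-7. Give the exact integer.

22

|λ₂/λ₁| = 3.65/7.76 = 0.47036
Need k ≥ ln(1e-7) / ln(0.47036) = -16.1181 / -0.7543 ≈ 21.370
Smallest integer k satisfying the bound: 22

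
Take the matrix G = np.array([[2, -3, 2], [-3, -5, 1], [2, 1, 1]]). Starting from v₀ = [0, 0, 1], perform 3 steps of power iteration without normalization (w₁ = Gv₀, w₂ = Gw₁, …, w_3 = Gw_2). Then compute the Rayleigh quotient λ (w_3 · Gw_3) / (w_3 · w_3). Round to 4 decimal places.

w1 = Gv₀ = (2·0 + (-3)·0 + 2·1; (-3)·0 + (-5)·0 + 1·1; 2·0 + 1·0 + 1·1) = (2, 1, 1)
w2 = Gw1 = (2·2 + (-3)·1 + 2·1; (-3)·2 + (-5)·1 + 1·1; 2·2 + 1·1 + 1·1) = (3, -10, 6)
w3 = Gw2 = (48, 47, 2)
Gw3 = (-41, -377, 145)
w3·Gw3 = 48·(-41) + 47·(-377) + 2·145 = -19397; w3·w3 = 48·48 + 47·47 + 2·2 = 4517
λ ≈ -19397/4517 = -4.2942

λ ≈ -4.2942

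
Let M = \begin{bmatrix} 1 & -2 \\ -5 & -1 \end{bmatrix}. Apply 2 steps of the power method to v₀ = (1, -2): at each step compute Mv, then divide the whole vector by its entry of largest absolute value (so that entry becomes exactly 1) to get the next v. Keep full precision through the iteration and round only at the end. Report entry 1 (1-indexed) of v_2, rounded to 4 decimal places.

Mv0 = (5.00000, -3.00000); divide by 5.00000 → v1 = (1.00000, -0.60000)
Mv1 = (2.20000, -4.40000); divide by -4.40000 → v2 = (-0.50000, 1.00000)
Requested entry of v2: 11/-22 = -0.5000

-0.5000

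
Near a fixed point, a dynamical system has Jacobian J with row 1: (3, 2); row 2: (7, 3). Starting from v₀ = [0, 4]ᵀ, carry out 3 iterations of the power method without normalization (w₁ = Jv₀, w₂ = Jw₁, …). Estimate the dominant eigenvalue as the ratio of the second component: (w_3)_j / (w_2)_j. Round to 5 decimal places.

w1 = Jv₀ = (3·0 + 2·4; 7·0 + 3·4) = (8, 12)
w2 = Jw1 = (3·8 + 2·12; 7·8 + 3·12) = (48, 92)
w3 = Jw2 = (328, 612)
Ratio at component: 612 / 92 = 6.65217

6.65217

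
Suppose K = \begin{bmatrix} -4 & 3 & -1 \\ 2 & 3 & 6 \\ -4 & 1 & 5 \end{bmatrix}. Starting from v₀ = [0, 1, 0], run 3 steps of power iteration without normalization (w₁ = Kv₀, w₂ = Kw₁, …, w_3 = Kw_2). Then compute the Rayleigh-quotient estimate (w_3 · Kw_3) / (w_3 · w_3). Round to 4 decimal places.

λ ≈ -1.6868

w1 = Kv₀ = (3, 3, 1)
w2 = Kw1 = (-4, 21, -4)
w3 = Kw2 = (83, 31, 17)
Kw3 = (-256, 361, -216)
w3·Kw3 = 83·(-256) + 31·361 + 17·(-216) = -13729; w3·w3 = 83·83 + 31·31 + 17·17 = 8139
λ ≈ -13729/8139 = -1.6868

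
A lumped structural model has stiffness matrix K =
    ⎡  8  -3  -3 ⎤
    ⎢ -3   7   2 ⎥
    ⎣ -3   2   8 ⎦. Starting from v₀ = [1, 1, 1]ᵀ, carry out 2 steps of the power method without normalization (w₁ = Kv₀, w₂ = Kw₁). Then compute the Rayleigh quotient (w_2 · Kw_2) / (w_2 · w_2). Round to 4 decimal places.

w1 = Kv₀ = (2, 6, 7)
w2 = Kw1 = (-23, 50, 62)
Kw2 = (-520, 543, 665)
w2·Kw2 = (-23)·(-520) + 50·543 + 62·665 = 80340; w2·w2 = (-23)·(-23) + 50·50 + 62·62 = 6873
λ ≈ 80340/6873 = 11.6892

11.6892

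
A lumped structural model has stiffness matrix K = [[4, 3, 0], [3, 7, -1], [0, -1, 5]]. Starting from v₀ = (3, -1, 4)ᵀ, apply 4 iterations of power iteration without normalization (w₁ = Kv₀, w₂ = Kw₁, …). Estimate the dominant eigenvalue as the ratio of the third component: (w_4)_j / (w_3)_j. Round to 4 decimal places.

w1 = Kv₀ = (4·3 + 3·(-1) + 0·4; 3·3 + 7·(-1) + (-1)·4; 0·3 + (-1)·(-1) + 5·4) = (9, -2, 21)
w2 = Kw1 = (4·9 + 3·(-2) + 0·21; 3·9 + 7·(-2) + (-1)·21; 0·9 + (-1)·(-2) + 5·21) = (30, -8, 107)
w3 = Kw2 = (96, -73, 543)
w4 = Kw3 = (165, -766, 2788)
Ratio at component: 2788 / 543 = 5.1344

λ ≈ 5.1344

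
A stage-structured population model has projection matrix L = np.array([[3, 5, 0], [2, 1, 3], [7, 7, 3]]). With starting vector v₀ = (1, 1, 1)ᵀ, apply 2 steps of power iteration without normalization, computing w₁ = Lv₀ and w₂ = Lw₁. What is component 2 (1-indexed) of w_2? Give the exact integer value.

73

w1 = Lv₀ = (3·1 + 5·1 + 0·1; 2·1 + 1·1 + 3·1; 7·1 + 7·1 + 3·1) = (8, 6, 17)
w2 = Lw1 = (3·8 + 5·6 + 0·17; 2·8 + 1·6 + 3·17; 7·8 + 7·6 + 3·17) = (54, 73, 149)
The requested component of w2 is 73.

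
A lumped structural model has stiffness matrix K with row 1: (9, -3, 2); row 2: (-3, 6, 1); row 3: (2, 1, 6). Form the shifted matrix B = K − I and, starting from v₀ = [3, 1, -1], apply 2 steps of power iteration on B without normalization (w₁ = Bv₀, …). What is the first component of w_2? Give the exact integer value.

B = K − I has rows (8, -3, 2); (-3, 5, 1); (2, 1, 5)
w1 = Bv₀ = (19, -5, 2)
w2 = Bw1 = (171, -80, 43)
Requested component of w2: 171

171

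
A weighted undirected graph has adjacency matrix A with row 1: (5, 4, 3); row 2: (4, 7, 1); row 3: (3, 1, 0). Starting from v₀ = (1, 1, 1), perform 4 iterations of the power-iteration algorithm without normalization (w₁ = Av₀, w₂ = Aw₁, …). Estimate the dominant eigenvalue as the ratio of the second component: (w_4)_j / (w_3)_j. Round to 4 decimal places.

10.8162

w1 = Av₀ = (5·1 + 4·1 + 3·1; 4·1 + 7·1 + 1·1; 3·1 + 1·1 + 0·1) = (12, 12, 4)
w2 = Aw1 = (5·12 + 4·12 + 3·4; 4·12 + 7·12 + 1·4; 3·12 + 1·12 + 0·4) = (120, 136, 48)
w3 = Aw2 = (1288, 1480, 496)
w4 = Aw3 = (13848, 16008, 5344)
Ratio at component: 16008 / 1480 = 10.8162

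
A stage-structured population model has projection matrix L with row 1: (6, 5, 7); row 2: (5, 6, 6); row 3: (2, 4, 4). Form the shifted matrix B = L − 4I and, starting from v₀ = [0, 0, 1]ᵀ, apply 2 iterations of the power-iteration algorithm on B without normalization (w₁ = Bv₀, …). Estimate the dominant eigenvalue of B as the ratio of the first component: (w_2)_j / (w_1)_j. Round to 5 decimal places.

B = L − 4I has rows (2, 5, 7); (5, 2, 6); (2, 4, 0)
w1 = Bv₀ = (2·0 + 5·0 + 7·1; 5·0 + 2·0 + 6·1; 2·0 + 4·0 + 0·1) = (7, 6, 0)
w2 = Bw1 = (2·7 + 5·6 + 7·0; 5·7 + 2·6 + 6·0; 2·7 + 4·6 + 0·0) = (44, 47, 38)
Ratio: 44/7 = 6.28571

μ ≈ 6.28571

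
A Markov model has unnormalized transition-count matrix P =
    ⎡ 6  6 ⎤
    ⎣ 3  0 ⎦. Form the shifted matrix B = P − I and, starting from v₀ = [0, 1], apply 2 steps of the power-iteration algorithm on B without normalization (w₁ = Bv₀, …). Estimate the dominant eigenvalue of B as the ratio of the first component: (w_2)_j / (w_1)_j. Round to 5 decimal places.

μ ≈ 4.00000

B = P − I has rows (5, 6); (3, -1)
w1 = Bv₀ = (5·0 + 6·1; 3·0 + (-1)·1) = (6, -1)
w2 = Bw1 = (5·6 + 6·(-1); 3·6 + (-1)·(-1)) = (24, 19)
Ratio: 24/6 = 4.00000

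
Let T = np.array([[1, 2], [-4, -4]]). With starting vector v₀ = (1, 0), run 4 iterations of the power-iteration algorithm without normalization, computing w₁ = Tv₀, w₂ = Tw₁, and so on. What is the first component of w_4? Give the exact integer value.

w1 = Tv₀ = (1, -4)
w2 = Tw1 = (-7, 12)
w3 = Tw2 = (17, -20)
w4 = Tw3 = (-23, 12)
The requested component of w4 is -23.

-23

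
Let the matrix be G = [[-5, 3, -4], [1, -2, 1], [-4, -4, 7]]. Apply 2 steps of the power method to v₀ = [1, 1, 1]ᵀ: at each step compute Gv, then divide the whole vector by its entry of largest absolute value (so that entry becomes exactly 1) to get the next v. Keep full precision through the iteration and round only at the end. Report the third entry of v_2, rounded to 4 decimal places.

Gv0 = (-6.00000, 0.00000, -1.00000); divide by -6.00000 → v1 = (1.00000, 0.00000, 0.16667)
Gv1 = (-5.66667, 1.16667, -2.83333); divide by -5.66667 → v2 = (1.00000, -0.20588, 0.50000)
Requested entry of v2: 17/34 = 0.5000

0.5000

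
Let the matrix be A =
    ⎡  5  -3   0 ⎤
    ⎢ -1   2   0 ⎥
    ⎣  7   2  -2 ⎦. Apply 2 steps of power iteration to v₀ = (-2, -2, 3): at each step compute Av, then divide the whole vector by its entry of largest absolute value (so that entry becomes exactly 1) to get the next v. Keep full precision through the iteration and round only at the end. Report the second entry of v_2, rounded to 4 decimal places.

Av0 = (-4.00000, -2.00000, -24.00000); divide by -24.00000 → v1 = (0.16667, 0.08333, 1.00000)
Av1 = (0.58333, 0.00000, -0.66667); divide by -0.66667 → v2 = (-0.87500, 0.00000, 1.00000)
Requested entry of v2: 0/16 = 0.0000

0.0000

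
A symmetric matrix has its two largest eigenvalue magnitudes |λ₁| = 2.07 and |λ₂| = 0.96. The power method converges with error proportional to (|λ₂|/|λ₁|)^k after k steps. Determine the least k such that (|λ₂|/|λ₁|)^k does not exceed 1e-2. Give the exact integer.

|λ₂/λ₁| = 0.96/2.07 = 0.46377
Need k ≥ ln(1e-2) / ln(0.46377) = -4.6052 / -0.7684 ≈ 5.993
Smallest integer k satisfying the bound: 6

6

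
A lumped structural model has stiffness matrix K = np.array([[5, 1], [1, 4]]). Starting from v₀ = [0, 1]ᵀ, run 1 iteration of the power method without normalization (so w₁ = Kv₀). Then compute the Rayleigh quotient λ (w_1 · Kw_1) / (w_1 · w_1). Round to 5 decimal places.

w1 = Kv₀ = (5·0 + 1·1; 1·0 + 4·1) = (1, 4)
Kw1 = (9, 17)
w1·Kw1 = 1·9 + 4·17 = 77; w1·w1 = 1·1 + 4·4 = 17
λ ≈ 77/17 = 4.52941

λ ≈ 4.52941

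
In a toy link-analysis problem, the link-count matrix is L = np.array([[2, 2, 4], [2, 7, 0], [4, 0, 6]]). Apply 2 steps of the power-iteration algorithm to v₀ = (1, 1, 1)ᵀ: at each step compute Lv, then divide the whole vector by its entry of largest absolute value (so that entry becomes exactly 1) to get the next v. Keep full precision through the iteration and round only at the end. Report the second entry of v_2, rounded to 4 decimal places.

0.8587

Lv0 = (8.00000, 9.00000, 10.00000); divide by 10.00000 → v1 = (0.80000, 0.90000, 1.00000)
Lv1 = (7.40000, 7.90000, 9.20000); divide by 9.20000 → v2 = (0.80435, 0.85870, 1.00000)
Requested entry of v2: 79/92 = 0.8587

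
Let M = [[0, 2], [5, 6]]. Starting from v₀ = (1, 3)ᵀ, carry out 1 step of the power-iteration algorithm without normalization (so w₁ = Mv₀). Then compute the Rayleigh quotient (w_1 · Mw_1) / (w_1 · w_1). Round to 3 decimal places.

λ ≈ 7.327

w1 = Mv₀ = (0·1 + 2·3; 5·1 + 6·3) = (6, 23)
Mw1 = (46, 168)
w1·Mw1 = 6·46 + 23·168 = 4140; w1·w1 = 6·6 + 23·23 = 565
λ ≈ 4140/565 = 7.327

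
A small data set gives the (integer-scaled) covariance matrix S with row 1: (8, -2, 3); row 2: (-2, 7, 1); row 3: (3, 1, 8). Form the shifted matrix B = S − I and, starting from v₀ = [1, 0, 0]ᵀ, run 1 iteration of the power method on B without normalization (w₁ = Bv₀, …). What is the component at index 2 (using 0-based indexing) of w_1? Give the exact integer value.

B = S − I has rows (7, -2, 3); (-2, 6, 1); (3, 1, 7)
w1 = Bv₀ = (7·1 + (-2)·0 + 3·0; (-2)·1 + 6·0 + 1·0; 3·1 + 1·0 + 7·0) = (7, -2, 3)
Requested component of w1: 3

3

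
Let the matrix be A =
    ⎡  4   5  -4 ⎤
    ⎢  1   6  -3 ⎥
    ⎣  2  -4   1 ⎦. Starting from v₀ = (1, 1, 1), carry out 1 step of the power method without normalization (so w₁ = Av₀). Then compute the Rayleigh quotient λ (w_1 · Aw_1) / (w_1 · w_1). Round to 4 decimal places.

w1 = Av₀ = (4·1 + 5·1 + (-4)·1; 1·1 + 6·1 + (-3)·1; 2·1 + (-4)·1 + 1·1) = (5, 4, -1)
Aw1 = (44, 32, -7)
w1·Aw1 = 5·44 + 4·32 + (-1)·(-7) = 355; w1·w1 = 5·5 + 4·4 + (-1)·(-1) = 42
λ ≈ 355/42 = 8.4524

λ ≈ 8.4524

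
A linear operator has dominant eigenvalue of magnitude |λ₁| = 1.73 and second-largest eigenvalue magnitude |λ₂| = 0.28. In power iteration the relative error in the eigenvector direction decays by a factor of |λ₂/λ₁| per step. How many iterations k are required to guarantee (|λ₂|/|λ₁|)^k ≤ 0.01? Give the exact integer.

3

|λ₂/λ₁| = 0.28/1.73 = 0.16185
Need k ≥ ln(0.01) / ln(0.16185) = -4.6052 / -1.8211 ≈ 2.529
Smallest integer k satisfying the bound: 3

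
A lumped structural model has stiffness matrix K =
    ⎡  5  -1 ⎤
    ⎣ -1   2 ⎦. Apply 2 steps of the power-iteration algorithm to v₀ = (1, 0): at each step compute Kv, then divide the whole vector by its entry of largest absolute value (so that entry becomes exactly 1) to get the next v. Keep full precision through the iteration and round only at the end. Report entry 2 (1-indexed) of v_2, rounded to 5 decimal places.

Kv0 = (5.000000, -1.000000); divide by 5.000000 → v1 = (1.000000, -0.200000)
Kv1 = (5.200000, -1.400000); divide by 5.200000 → v2 = (1.000000, -0.269231)
Requested entry of v2: -7/26 = -0.26923

-0.26923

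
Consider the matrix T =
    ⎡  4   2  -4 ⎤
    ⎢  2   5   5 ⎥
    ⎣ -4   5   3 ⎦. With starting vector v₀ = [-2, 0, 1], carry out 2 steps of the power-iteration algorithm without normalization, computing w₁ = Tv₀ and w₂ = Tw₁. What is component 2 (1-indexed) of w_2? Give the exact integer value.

w1 = Tv₀ = (-12, 1, 11)
w2 = Tw1 = (-90, 36, 86)
The requested component of w2 is 36.

36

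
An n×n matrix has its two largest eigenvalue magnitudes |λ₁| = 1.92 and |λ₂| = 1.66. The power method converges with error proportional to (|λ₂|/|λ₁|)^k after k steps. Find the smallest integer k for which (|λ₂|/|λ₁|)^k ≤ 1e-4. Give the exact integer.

64

|λ₂/λ₁| = 1.66/1.92 = 0.86458
Need k ≥ ln(1e-4) / ln(0.86458) = -9.2103 / -0.1455 ≈ 63.298
Smallest integer k satisfying the bound: 64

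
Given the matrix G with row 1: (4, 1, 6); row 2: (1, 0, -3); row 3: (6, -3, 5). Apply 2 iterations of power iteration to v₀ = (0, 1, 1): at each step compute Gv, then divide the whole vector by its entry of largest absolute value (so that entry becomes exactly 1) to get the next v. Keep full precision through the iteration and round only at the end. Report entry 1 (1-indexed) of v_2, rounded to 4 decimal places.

0.6066

Gv0 = (7.00000, -3.00000, 2.00000); divide by 7.00000 → v1 = (1.00000, -0.42857, 0.28571)
Gv1 = (5.28571, 0.14286, 8.71429); divide by 8.71429 → v2 = (0.60656, 0.01639, 1.00000)
Requested entry of v2: 37/61 = 0.6066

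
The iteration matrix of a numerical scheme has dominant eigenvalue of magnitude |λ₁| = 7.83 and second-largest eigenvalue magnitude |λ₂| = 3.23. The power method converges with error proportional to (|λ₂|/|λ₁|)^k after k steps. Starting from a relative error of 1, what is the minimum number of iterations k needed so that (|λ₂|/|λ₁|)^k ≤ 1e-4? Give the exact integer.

11

|λ₂/λ₁| = 3.23/7.83 = 0.41252
Need k ≥ ln(1e-4) / ln(0.41252) = -9.2103 / -0.8855 ≈ 10.402
Smallest integer k satisfying the bound: 11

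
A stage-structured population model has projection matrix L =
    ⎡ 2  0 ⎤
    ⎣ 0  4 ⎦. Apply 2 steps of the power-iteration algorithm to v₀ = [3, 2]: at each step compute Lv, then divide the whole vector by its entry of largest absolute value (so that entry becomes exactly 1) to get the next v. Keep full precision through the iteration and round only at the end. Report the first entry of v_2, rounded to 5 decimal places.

Lv0 = (6.000000, 8.000000); divide by 8.000000 → v1 = (0.750000, 1.000000)
Lv1 = (1.500000, 4.000000); divide by 4.000000 → v2 = (0.375000, 1.000000)
Requested entry of v2: 12/32 = 0.37500

0.37500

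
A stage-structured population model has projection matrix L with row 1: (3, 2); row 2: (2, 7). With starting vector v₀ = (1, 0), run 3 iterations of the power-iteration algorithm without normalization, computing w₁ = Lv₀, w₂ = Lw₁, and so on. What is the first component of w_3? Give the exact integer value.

79

w1 = Lv₀ = (3·1 + 2·0; 2·1 + 7·0) = (3, 2)
w2 = Lw1 = (3·3 + 2·2; 2·3 + 7·2) = (13, 20)
w3 = Lw2 = (79, 166)
The requested component of w3 is 79.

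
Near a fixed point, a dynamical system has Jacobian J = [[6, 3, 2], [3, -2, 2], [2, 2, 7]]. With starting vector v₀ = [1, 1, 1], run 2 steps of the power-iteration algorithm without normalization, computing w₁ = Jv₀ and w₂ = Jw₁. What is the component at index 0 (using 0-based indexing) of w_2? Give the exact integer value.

w1 = Jv₀ = (11, 3, 11)
w2 = Jw1 = (97, 49, 105)
The requested component of w2 is 97.

97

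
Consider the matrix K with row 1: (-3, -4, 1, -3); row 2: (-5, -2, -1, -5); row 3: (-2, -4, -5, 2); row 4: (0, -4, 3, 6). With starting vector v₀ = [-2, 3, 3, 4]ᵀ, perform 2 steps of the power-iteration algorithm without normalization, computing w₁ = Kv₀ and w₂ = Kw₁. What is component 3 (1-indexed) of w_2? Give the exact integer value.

w1 = Kv₀ = ((-3)·(-2) + (-4)·3 + 1·3 + (-3)·4; (-5)·(-2) + (-2)·3 + (-1)·3 + (-5)·4; (-2)·(-2) + (-4)·3 + (-5)·3 + 2·4; 0·(-2) + (-4)·3 + 3·3 + 6·4) = (-15, -19, -15, 21)
w2 = Kw1 = ((-3)·(-15) + (-4)·(-19) + 1·(-15) + (-3)·21; (-5)·(-15) + (-2)·(-19) + (-1)·(-15) + (-5)·21; (-2)·(-15) + (-4)·(-19) + (-5)·(-15) + 2·21; 0·(-15) + (-4)·(-19) + 3·(-15) + 6·21) = (43, 23, 223, 157)
The requested component of w2 is 223.

223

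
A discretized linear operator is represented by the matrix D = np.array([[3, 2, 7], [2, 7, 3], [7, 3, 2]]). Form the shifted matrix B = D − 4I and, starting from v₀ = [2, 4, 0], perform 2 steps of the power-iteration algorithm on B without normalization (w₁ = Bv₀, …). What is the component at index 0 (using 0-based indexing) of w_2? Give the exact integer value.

B = D − 4I has rows (-1, 2, 7); (2, 3, 3); (7, 3, -2)
w1 = Bv₀ = ((-1)·2 + 2·4 + 7·0; 2·2 + 3·4 + 3·0; 7·2 + 3·4 + (-2)·0) = (6, 16, 26)
w2 = Bw1 = ((-1)·6 + 2·16 + 7·26; 2·6 + 3·16 + 3·26; 7·6 + 3·16 + (-2)·26) = (208, 138, 38)
Requested component of w2: 208

208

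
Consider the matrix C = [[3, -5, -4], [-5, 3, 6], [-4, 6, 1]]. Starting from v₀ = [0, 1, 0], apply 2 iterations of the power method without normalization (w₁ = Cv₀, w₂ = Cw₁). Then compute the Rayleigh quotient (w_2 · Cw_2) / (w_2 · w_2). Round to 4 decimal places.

12.2182

w1 = Cv₀ = (-5, 3, 6)
w2 = Cw1 = (-54, 70, 44)
Cw2 = (-688, 744, 680)
w2·Cw2 = (-54)·(-688) + 70·744 + 44·680 = 119152; w2·w2 = (-54)·(-54) + 70·70 + 44·44 = 9752
λ ≈ 119152/9752 = 12.2182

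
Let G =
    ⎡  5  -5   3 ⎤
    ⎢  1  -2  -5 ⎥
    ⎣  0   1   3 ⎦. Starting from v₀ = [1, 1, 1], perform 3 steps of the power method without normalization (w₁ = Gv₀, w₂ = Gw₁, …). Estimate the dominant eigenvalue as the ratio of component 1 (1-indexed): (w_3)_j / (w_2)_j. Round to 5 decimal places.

5.75439

w1 = Gv₀ = (3, -6, 4)
w2 = Gw1 = (57, -5, 6)
w3 = Gw2 = (328, 37, 13)
Ratio at component: 328 / 57 = 5.75439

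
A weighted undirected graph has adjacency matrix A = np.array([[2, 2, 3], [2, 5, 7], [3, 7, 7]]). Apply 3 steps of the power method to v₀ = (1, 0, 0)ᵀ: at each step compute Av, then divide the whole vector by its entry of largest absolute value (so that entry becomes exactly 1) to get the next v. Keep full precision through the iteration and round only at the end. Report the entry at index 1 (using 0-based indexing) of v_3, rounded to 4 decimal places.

Av0 = (2.00000, 2.00000, 3.00000); divide by 3.00000 → v1 = (0.66667, 0.66667, 1.00000)
Av1 = (5.66667, 11.66667, 13.66667); divide by 13.66667 → v2 = (0.41463, 0.85366, 1.00000)
Av2 = (5.53659, 12.09756, 14.21951); divide by 14.21951 → v3 = (0.38937, 0.85077, 1.00000)
Requested entry of v3: 496/583 = 0.8508

0.8508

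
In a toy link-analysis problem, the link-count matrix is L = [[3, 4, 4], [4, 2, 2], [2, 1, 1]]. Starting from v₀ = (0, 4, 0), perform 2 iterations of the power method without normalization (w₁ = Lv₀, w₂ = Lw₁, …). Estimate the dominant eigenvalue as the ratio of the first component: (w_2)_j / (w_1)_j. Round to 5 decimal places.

w1 = Lv₀ = (3·0 + 4·4 + 4·0; 4·0 + 2·4 + 2·0; 2·0 + 1·4 + 1·0) = (16, 8, 4)
w2 = Lw1 = (3·16 + 4·8 + 4·4; 4·16 + 2·8 + 2·4; 2·16 + 1·8 + 1·4) = (96, 88, 44)
Ratio at component: 96 / 16 = 6.00000

λ ≈ 6.00000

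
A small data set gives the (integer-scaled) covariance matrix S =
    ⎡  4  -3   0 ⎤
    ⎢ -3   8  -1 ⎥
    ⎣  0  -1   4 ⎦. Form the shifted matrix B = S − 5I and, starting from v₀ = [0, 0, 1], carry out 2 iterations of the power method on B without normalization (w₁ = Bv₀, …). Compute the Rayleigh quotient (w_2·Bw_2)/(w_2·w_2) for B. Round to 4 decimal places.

B = S − 5I has rows (-1, -3, 0); (-3, 3, -1); (0, -1, -1)
w1 = Bv₀ = ((-1)·0 + (-3)·0 + 0·1; (-3)·0 + 3·0 + (-1)·1; 0·0 + (-1)·0 + (-1)·1) = (0, -1, -1)
w2 = Bw1 = ((-1)·0 + (-3)·(-1) + 0·(-1); (-3)·0 + 3·(-1) + (-1)·(-1); 0·0 + (-1)·(-1) + (-1)·(-1)) = (3, -2, 2)
Bw2 = (3, -17, 0)
w2·Bw2 = 43; w2·w2 = 17; μ ≈ 43/17 = 2.5294

2.5294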